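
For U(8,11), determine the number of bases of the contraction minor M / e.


Contracting e from U(8,11) gives U(7,10).
Bases of U(7,10) = C(10,7) = 120.

120


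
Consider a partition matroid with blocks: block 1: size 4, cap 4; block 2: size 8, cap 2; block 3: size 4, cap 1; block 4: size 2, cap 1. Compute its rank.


Rank of a partition matroid = sum of min(|Si|, ci) for each block.
= min(4,4) + min(8,2) + min(4,1) + min(2,1)
= 4 + 2 + 1 + 1
= 8.

8


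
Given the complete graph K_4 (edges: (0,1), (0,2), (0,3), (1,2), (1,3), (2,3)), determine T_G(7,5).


T(K_4; x,y) = x^3 + 3x^2 + 4xy + 2x + y^3 + 3y^2 + 2y.
Substituting x=7, y=5:
= 343 + 147 + 140 + 14 + 125 + 75 + 10
= 854.

854


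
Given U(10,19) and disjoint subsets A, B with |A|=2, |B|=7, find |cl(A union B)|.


|A union B| = 2 + 7 = 9 (disjoint).
In U(10,19), cl(S) = S if |S| < 10, else cl(S) = E.
Since 9 < 10, cl(A union B) = A union B.
|cl(A union B)| = 9.

9


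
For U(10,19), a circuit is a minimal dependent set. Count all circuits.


In U(10,19), circuits are the (11)-element subsets.
Any set of 11 elements is dependent, and removing any one element gives
an independent set of size 10, so it is a minimal dependent set.
Number of circuits = C(19,11) = 75582.

75582


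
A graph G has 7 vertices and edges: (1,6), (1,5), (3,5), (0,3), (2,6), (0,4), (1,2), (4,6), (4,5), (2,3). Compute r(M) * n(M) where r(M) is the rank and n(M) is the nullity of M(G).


r(M) = |V| - c = 7 - 1 = 6.
nullity = |E| - r(M) = 10 - 6 = 4.
Product = 6 * 4 = 24.

24


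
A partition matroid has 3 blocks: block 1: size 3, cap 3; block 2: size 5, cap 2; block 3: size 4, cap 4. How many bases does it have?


A basis picks exactly ci elements from block i.
Number of bases = product of C(|Si|, ci).
= C(3,3) * C(5,2) * C(4,4)
= 1 * 10 * 1
= 10.

10


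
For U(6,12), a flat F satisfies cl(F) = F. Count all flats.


Flats of U(6,12): every subset of size < 6 is a flat, plus E itself.
Count = C(12,0) + C(12,1) + C(12,2) + C(12,3) + C(12,4) + C(12,5) + 1
     = 1 + 12 + 66 + 220 + 495 + 792 + 1
     = 1587.

1587


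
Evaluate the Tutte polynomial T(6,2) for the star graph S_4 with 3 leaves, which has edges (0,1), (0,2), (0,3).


A star on 4 vertices is a tree with 3 edges.
T(x,y) = x^(3) for any tree.
T(6,2) = 6^3 = 216.

216


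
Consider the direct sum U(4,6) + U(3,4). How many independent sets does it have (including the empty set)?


For a direct sum, |I(M1+M2)| = |I(M1)| * |I(M2)|.
|I(U(4,6))| = sum C(6,k) for k=0..4 = 57.
|I(U(3,4))| = sum C(4,k) for k=0..3 = 15.
Total = 57 * 15 = 855.

855


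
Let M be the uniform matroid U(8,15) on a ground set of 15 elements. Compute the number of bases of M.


Bases of U(8,15) are all 8-element subsets of the 15-element ground set.
Number of bases = C(15,8).
C(15,8) = 6435.

6435


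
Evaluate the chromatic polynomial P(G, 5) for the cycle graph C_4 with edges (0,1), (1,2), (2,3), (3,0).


P(C_4, k) = (k-1)^4 + (-1)^4*(k-1).
P(5) = (4)^4 + 4
= 256 + 4 = 260.

260


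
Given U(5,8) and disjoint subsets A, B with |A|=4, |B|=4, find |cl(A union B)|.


|A union B| = 4 + 4 = 8 (disjoint).
In U(5,8), cl(S) = S if |S| < 5, else cl(S) = E.
Since 8 >= 5, cl(A union B) = E.
|cl(A union B)| = 8.

8


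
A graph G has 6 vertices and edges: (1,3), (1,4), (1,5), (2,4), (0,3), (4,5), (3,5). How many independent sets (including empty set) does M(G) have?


An independent set in a graphic matroid is an acyclic edge subset.
G has 6 vertices and 7 edges.
Enumerate all 2^7 = 128 subsets, checking for acyclicity.
Total independent sets = 96.

96


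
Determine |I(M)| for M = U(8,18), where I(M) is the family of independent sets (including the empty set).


Independent sets of U(8,18) are all subsets of size <= 8.
Count = C(18,0) + C(18,1) + C(18,2) + C(18,3) + C(18,4) + C(18,5) + C(18,6) + C(18,7) + C(18,8)
     = 1 + 18 + 153 + 816 + 3060 + 8568 + 18564 + 31824 + 43758
     = 106762.

106762


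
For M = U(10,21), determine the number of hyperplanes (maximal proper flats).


Hyperplanes of U(10,21) are flats of rank 9.
In a uniform matroid, these are exactly the (9)-element subsets.
Count = (21 choose 9) = 293930.

293930


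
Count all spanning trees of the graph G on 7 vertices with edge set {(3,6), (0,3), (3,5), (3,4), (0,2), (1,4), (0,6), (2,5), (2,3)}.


By Kirchhoff's matrix tree theorem, the number of spanning trees equals
the determinant of any cofactor of the Laplacian matrix L.
G has 7 vertices and 9 edges.
Computing the (6 x 6) cofactor determinant gives 21.

21


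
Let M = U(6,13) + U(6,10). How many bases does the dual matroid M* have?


(M1+M2)* = M1* + M2*.
M1* = U(7,13), bases: C(13,7) = 1716.
M2* = U(4,10), bases: C(10,4) = 210.
|B(M*)| = 1716 * 210 = 360360.

360360


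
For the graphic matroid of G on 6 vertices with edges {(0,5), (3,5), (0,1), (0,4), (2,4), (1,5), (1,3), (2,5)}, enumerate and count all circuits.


A circuit in a graphic matroid = edge set of a simple cycle.
G has 6 vertices and 8 edges.
Enumerating all minimal edge subsets forming cycles...
Total circuits found: 6.

6


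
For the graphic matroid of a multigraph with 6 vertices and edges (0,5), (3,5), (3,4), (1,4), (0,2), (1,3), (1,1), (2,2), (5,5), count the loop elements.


In a graphic matroid, a loop is a self-loop edge (u,u) with rank 0.
Examining all 9 edges for self-loops...
Self-loops found: (1,1), (2,2), (5,5)
Number of loops = 3.

3


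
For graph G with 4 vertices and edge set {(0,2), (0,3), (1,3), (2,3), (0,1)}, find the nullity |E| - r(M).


Cycle rank (nullity) = |E| - r(M) = |E| - (|V| - c).
|E| = 5, |V| = 4, c = 1.
Nullity = 5 - (4 - 1) = 5 - 3 = 2.

2


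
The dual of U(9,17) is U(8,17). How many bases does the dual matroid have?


The dual of U(r,n) is U(n-r, n) = U(8,17).
Bases of U(8,17) are all (8)-element subsets.
|B(M*)| = (17 choose 8) = 24310.

24310


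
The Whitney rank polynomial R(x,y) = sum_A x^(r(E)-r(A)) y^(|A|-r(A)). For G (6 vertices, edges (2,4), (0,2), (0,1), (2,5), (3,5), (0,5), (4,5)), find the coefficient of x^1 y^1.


R(x,y) = sum over A in 2^E of x^(r(E)-r(A)) * y^(|A|-r(A)).
G has 6 vertices, 7 edges. r(E) = 5.
Enumerate all 2^7 = 128 subsets.
Count subsets with r(E)-r(A)=1 and |A|-r(A)=1: 12.

12


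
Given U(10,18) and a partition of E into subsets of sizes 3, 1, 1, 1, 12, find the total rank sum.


r(Ai) = min(|Ai|, 10) for each part.
Sum = min(3,10) + min(1,10) + min(1,10) + min(1,10) + min(12,10)
    = 3 + 1 + 1 + 1 + 10
    = 16.

16


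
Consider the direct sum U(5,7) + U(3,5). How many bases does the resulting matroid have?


Bases of a direct sum M1 + M2: |B| = |B(M1)| * |B(M2)|.
|B(U(5,7))| = C(7,5) = 21.
|B(U(3,5))| = C(5,3) = 10.
Total bases = 21 * 10 = 210.

210


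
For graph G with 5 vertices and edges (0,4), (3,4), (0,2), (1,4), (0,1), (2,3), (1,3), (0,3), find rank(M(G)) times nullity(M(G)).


r(M) = |V| - c = 5 - 1 = 4.
nullity = |E| - r(M) = 8 - 4 = 4.
Product = 4 * 4 = 16.

16


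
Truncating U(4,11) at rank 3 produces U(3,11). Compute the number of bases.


Truncating U(4,11) to rank 3 gives U(3,11).
Bases of U(3,11) are all 3-element subsets of 11 elements.
Number of bases = C(11,3) = 11! / (3! * 8!) = 165.

165


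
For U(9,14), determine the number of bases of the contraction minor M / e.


Contracting e from U(9,14) gives U(8,13).
Bases of U(8,13) = C(13,8) = 13! / (8! * 5!) = 1287.

1287


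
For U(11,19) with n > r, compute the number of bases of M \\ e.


Deleting e from U(11,19) gives U(11,18) since n > r.
Bases of U(11,18) = (18 choose 11) = 31824.

31824


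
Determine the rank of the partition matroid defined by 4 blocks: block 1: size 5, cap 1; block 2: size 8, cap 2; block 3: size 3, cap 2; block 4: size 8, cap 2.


Rank of a partition matroid = sum of min(|Si|, ci) for each block.
= min(5,1) + min(8,2) + min(3,2) + min(8,2)
= 1 + 2 + 2 + 2
= 7.

7


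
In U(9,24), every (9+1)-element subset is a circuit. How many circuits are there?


In U(9,24), circuits are the (10)-element subsets.
Any set of 10 elements is dependent, and removing any one element gives
an independent set of size 9, so it is a minimal dependent set.
Number of circuits = C(24,10) = 24! / (10! * 14!) = 1961256.

1961256


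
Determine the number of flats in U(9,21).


Flats of U(9,21): every subset of size < 9 is a flat, plus E itself.
Count = (21 choose 0) + (21 choose 1) + (21 choose 2) + (21 choose 3) + (21 choose 4) + (21 choose 5) + (21 choose 6) + (21 choose 7) + (21 choose 8) + 1
     = 1 + 21 + 210 + 1330 + 5985 + 20349 + 54264 + 116280 + 203490 + 1
     = 401931.

401931


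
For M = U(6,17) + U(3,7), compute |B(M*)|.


(M1+M2)* = M1* + M2*.
M1* = U(11,17), bases: C(17,11) = 12376.
M2* = U(4,7), bases: C(7,4) = 35.
|B(M*)| = 12376 * 35 = 433160.

433160


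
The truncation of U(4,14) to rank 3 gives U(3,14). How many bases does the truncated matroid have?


Truncating U(4,14) to rank 3 gives U(3,14).
Bases of U(3,14) are all 3-element subsets of 14 elements.
Number of bases = C(14,3) = (14 * 13 * 12) / (1 * 2 * 3) = 364.

364


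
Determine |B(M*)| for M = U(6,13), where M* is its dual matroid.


The dual of U(r,n) is U(n-r, n) = U(7,13).
Bases of U(7,13) are all (7)-element subsets.
|B(M*)| = (13 choose 7) = 1716.

1716


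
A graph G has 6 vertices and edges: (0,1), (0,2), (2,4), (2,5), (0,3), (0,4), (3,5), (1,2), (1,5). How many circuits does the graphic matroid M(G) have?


A circuit in a graphic matroid = edge set of a simple cycle.
G has 6 vertices and 9 edges.
Enumerating all minimal edge subsets forming cycles...
Total circuits found: 12.

12


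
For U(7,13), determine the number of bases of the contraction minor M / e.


Contracting e from U(7,13) gives U(6,12).
Bases of U(6,12) = (12 choose 6) = 924.

924


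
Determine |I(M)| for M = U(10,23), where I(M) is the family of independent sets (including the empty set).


Independent sets of U(10,23) are all subsets of size <= 10.
Count = C(23,0) + C(23,1) + C(23,2) + C(23,3) + C(23,4) + C(23,5) + C(23,6) + C(23,7) + C(23,8) + C(23,9) + C(23,10)
     = 1 + 23 + 253 + 1771 + 8855 + 33649 + 100947 + 245157 + 490314 + 817190 + 1144066
     = 2842226.

2842226


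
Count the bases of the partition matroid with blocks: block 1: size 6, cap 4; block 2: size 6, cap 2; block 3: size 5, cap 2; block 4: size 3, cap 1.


A basis picks exactly ci elements from block i.
Number of bases = product of C(|Si|, ci).
= C(6,4) * C(6,2) * C(5,2) * C(3,1)
= 15 * 15 * 10 * 3
= 6750.

6750


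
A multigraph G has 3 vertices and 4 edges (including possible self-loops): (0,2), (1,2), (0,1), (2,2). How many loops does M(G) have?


In a graphic matroid, a loop is a self-loop edge (u,u) with rank 0.
Examining all 4 edges for self-loops...
Self-loops found: (2,2)
Number of loops = 1.

1


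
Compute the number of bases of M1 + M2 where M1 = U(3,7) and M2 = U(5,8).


Bases of a direct sum M1 + M2: |B| = |B(M1)| * |B(M2)|.
|B(U(3,7))| = C(7,3) = 35.
|B(U(5,8))| = C(8,5) = 56.
Total bases = 35 * 56 = 1960.

1960


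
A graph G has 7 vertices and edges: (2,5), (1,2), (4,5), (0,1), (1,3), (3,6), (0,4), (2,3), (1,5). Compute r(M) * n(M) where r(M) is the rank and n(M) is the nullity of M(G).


r(M) = |V| - c = 7 - 1 = 6.
nullity = |E| - r(M) = 9 - 6 = 3.
Product = 6 * 3 = 18.

18


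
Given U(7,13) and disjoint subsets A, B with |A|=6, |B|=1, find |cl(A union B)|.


|A union B| = 6 + 1 = 7 (disjoint).
In U(7,13), cl(S) = S if |S| < 7, else cl(S) = E.
Since 7 >= 7, cl(A union B) = E.
|cl(A union B)| = 13.

13


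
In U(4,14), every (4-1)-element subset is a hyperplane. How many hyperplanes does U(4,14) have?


Hyperplanes of U(4,14) are flats of rank 3.
In a uniform matroid, these are exactly the (3)-element subsets.
Count = (14 choose 3) = 364.

364


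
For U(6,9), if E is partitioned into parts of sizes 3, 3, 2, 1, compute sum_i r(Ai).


r(Ai) = min(|Ai|, 6) for each part.
Sum = min(3,6) + min(3,6) + min(2,6) + min(1,6)
    = 3 + 3 + 2 + 1
    = 9.

9


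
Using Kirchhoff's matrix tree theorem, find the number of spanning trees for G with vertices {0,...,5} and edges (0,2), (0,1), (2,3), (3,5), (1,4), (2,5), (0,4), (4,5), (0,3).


By Kirchhoff's matrix tree theorem, the number of spanning trees equals
the determinant of any cofactor of the Laplacian matrix L.
G has 6 vertices and 9 edges.
Computing the (5 x 5) cofactor determinant gives 64.

64


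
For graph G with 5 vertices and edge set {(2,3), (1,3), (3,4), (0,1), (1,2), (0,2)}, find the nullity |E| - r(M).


Cycle rank (nullity) = |E| - r(M) = |E| - (|V| - c).
|E| = 6, |V| = 5, c = 1.
Nullity = 6 - (5 - 1) = 6 - 4 = 2.

2


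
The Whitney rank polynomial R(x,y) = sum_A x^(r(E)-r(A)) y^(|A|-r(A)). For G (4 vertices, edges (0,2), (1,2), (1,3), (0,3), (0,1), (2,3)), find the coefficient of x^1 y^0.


R(x,y) = sum over A in 2^E of x^(r(E)-r(A)) * y^(|A|-r(A)).
G has 4 vertices, 6 edges. r(E) = 3.
Enumerate all 2^6 = 64 subsets.
Count subsets with r(E)-r(A)=1 and |A|-r(A)=0: 15.

15


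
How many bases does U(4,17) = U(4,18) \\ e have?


Deleting e from U(4,18) gives U(4,17) since n > r.
Bases of U(4,17) = C(17,4) = (17 * 16 * 15 * 14) / (1 * 2 * 3 * 4) = 2380.

2380


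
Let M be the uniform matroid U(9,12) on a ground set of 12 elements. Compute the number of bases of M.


Bases of U(9,12) are all 9-element subsets of the 12-element ground set.
Number of bases = C(12,9).
C(12,9) = 12! / (9! * 3!) = 220.

220


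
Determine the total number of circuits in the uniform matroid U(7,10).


In U(7,10), circuits are the (8)-element subsets.
Any set of 8 elements is dependent, and removing any one element gives
an independent set of size 7, so it is a minimal dependent set.
Number of circuits = (10 choose 8) = 45.

45


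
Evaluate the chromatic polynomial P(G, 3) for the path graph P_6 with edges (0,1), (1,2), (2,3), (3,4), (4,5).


P(P_6, k) = k * (k-1)^(5).
P(3) = 3 * 2^5 = 3 * 32 = 96.

96


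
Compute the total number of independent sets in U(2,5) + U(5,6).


For a direct sum, |I(M1+M2)| = |I(M1)| * |I(M2)|.
|I(U(2,5))| = sum C(5,k) for k=0..2 = 16.
|I(U(5,6))| = sum C(6,k) for k=0..5 = 63.
Total = 16 * 63 = 1008.

1008


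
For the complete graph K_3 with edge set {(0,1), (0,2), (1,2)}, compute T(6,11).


T(K_3; x,y) = x^2 + x + y.
T(6,11) = 36 + 6 + 11 = 53.

53


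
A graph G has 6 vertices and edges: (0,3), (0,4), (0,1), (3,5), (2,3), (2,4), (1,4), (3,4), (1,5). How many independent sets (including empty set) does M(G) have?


An independent set in a graphic matroid is an acyclic edge subset.
G has 6 vertices and 9 edges.
Enumerate all 2^9 = 512 subsets, checking for acyclicity.
Total independent sets = 292.

292


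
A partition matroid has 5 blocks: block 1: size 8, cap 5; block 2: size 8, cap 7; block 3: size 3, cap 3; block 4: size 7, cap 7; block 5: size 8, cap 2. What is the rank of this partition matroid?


Rank of a partition matroid = sum of min(|Si|, ci) for each block.
= min(8,5) + min(8,7) + min(3,3) + min(7,7) + min(8,2)
= 5 + 7 + 3 + 7 + 2
= 24.

24


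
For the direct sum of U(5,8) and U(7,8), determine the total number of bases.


Bases of a direct sum M1 + M2: |B| = |B(M1)| * |B(M2)|.
|B(U(5,8))| = C(8,5) = 56.
|B(U(7,8))| = C(8,7) = 8.
Total bases = 56 * 8 = 448.

448


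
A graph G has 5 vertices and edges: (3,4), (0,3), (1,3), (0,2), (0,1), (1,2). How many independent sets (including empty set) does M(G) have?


An independent set in a graphic matroid is an acyclic edge subset.
G has 5 vertices and 6 edges.
Enumerate all 2^6 = 64 subsets, checking for acyclicity.
Total independent sets = 48.

48


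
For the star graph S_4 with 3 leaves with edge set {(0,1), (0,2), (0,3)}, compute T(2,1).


A star on 4 vertices is a tree with 3 edges.
T(x,y) = x^(3) for any tree.
T(2,1) = 2^3 = 8.

8


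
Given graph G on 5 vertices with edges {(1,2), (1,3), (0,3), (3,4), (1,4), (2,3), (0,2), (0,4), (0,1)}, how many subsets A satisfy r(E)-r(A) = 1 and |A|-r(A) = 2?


R(x,y) = sum over A in 2^E of x^(r(E)-r(A)) * y^(|A|-r(A)).
G has 5 vertices, 9 edges. r(E) = 4.
Enumerate all 2^9 = 512 subsets.
Count subsets with r(E)-r(A)=1 and |A|-r(A)=2: 15.

15


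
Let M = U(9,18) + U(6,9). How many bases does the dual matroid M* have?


(M1+M2)* = M1* + M2*.
M1* = U(9,18), bases: C(18,9) = 48620.
M2* = U(3,9), bases: C(9,3) = 84.
|B(M*)| = 48620 * 84 = 4084080.

4084080


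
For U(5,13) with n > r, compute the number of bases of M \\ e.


Deleting e from U(5,13) gives U(5,12) since n > r.
Bases of U(5,12) = C(12,5) = 12! / (5! * 7!) = 792.

792


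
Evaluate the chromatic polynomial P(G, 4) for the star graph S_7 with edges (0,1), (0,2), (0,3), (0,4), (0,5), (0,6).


P(tree, k) = k * (k-1)^(6) for any tree on 7 vertices.
P(4) = 4 * 3^6 = 4 * 729 = 2916.

2916


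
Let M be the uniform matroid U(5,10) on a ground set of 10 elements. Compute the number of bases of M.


Bases of U(5,10) are all 5-element subsets of the 10-element ground set.
Number of bases = C(10,5).
C(10,5) = 10! / (5! * 5!) = 252.

252


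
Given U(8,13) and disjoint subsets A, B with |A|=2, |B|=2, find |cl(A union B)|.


|A union B| = 2 + 2 = 4 (disjoint).
In U(8,13), cl(S) = S if |S| < 8, else cl(S) = E.
Since 4 < 8, cl(A union B) = A union B.
|cl(A union B)| = 4.

4


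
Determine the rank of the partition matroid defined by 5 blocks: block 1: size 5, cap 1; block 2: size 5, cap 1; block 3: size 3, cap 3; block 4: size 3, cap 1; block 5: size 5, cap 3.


Rank of a partition matroid = sum of min(|Si|, ci) for each block.
= min(5,1) + min(5,1) + min(3,3) + min(3,1) + min(5,3)
= 1 + 1 + 3 + 1 + 3
= 9.

9


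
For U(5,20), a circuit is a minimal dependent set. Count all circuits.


In U(5,20), circuits are the (6)-element subsets.
Any set of 6 elements is dependent, and removing any one element gives
an independent set of size 5, so it is a minimal dependent set.
Number of circuits = C(20,6) = 20! / (6! * 14!) = 38760.

38760


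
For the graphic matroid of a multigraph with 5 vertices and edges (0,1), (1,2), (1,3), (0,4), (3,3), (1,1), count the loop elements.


In a graphic matroid, a loop is a self-loop edge (u,u) with rank 0.
Examining all 6 edges for self-loops...
Self-loops found: (3,3), (1,1)
Number of loops = 2.

2


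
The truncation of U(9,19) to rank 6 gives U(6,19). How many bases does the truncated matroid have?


Truncating U(9,19) to rank 6 gives U(6,19).
Bases of U(6,19) are all 6-element subsets of 19 elements.
Number of bases = C(19,6) = 27132.

27132


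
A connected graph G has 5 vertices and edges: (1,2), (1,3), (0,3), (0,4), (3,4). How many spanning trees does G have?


By Kirchhoff's matrix tree theorem, the number of spanning trees equals
the determinant of any cofactor of the Laplacian matrix L.
G has 5 vertices and 5 edges.
Computing the (4 x 4) cofactor determinant gives 3.

3


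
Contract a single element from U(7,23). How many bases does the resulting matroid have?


Contracting e from U(7,23) gives U(6,22).
Bases of U(6,22) = (22 choose 6) = 74613.

74613


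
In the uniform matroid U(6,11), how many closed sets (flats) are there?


Flats of U(6,11): every subset of size < 6 is a flat, plus E itself.
Count = (11 choose 0) + (11 choose 1) + (11 choose 2) + (11 choose 3) + (11 choose 4) + (11 choose 5) + 1
     = 1 + 11 + 55 + 165 + 330 + 462 + 1
     = 1025.

1025


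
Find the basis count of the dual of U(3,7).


The dual of U(r,n) is U(n-r, n) = U(4,7).
Bases of U(4,7) are all (4)-element subsets.
|B(M*)| = C(7,4) = (7 * 6 * 5 * 4) / (1 * 2 * 3 * 4) = 35.

35


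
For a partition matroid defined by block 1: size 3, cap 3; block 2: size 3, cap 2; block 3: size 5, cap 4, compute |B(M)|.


A basis picks exactly ci elements from block i.
Number of bases = product of C(|Si|, ci).
= C(3,3) * C(3,2) * C(5,4)
= 1 * 3 * 5
= 15.

15


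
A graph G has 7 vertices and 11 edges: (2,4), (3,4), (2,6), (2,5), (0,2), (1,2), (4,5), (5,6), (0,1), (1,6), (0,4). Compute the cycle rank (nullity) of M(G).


Cycle rank (nullity) = |E| - r(M) = |E| - (|V| - c).
|E| = 11, |V| = 7, c = 1.
Nullity = 11 - (7 - 1) = 11 - 6 = 5.

5


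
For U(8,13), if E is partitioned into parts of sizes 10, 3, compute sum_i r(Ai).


r(Ai) = min(|Ai|, 8) for each part.
Sum = min(10,8) + min(3,8)
    = 8 + 3
    = 11.

11


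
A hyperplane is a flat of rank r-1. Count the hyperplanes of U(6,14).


Hyperplanes of U(6,14) are flats of rank 5.
In a uniform matroid, these are exactly the (5)-element subsets.
Count = C(14,5) = 2002.

2002


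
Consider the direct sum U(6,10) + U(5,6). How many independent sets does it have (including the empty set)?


For a direct sum, |I(M1+M2)| = |I(M1)| * |I(M2)|.
|I(U(6,10))| = sum C(10,k) for k=0..6 = 848.
|I(U(5,6))| = sum C(6,k) for k=0..5 = 63.
Total = 848 * 63 = 53424.

53424


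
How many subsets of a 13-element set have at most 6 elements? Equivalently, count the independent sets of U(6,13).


Independent sets of U(6,13) are all subsets of size <= 6.
Count = C(13,0) + C(13,1) + C(13,2) + C(13,3) + C(13,4) + C(13,5) + C(13,6)
     = 1 + 13 + 78 + 286 + 715 + 1287 + 1716
     = 4096.

4096


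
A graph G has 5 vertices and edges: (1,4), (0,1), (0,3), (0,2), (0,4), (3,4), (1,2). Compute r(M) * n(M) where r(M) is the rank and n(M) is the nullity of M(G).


r(M) = |V| - c = 5 - 1 = 4.
nullity = |E| - r(M) = 7 - 4 = 3.
Product = 4 * 3 = 12.

12


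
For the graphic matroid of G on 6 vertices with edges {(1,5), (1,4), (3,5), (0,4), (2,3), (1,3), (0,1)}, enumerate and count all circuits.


A circuit in a graphic matroid = edge set of a simple cycle.
G has 6 vertices and 7 edges.
Enumerating all minimal edge subsets forming cycles...
Total circuits found: 2.

2


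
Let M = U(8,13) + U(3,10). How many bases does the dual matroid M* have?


(M1+M2)* = M1* + M2*.
M1* = U(5,13), bases: C(13,5) = 1287.
M2* = U(7,10), bases: C(10,7) = 120.
|B(M*)| = 1287 * 120 = 154440.

154440


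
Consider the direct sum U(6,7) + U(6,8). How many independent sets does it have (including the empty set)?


For a direct sum, |I(M1+M2)| = |I(M1)| * |I(M2)|.
|I(U(6,7))| = sum C(7,k) for k=0..6 = 127.
|I(U(6,8))| = sum C(8,k) for k=0..6 = 247.
Total = 127 * 247 = 31369.

31369


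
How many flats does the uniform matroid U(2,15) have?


Flats of U(2,15): every subset of size < 2 is a flat, plus E itself.
Count = (15 choose 0) + (15 choose 1) + 1
     = 1 + 15 + 1
     = 17.

17


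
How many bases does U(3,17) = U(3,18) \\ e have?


Deleting e from U(3,18) gives U(3,17) since n > r.
Bases of U(3,17) = (17 choose 3) = 680.

680


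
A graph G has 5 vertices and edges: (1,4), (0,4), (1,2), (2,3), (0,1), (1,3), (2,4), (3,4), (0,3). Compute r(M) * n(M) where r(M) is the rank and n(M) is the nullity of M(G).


r(M) = |V| - c = 5 - 1 = 4.
nullity = |E| - r(M) = 9 - 4 = 5.
Product = 4 * 5 = 20.

20


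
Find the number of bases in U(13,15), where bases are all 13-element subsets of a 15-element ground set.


Bases of U(13,15) are all 13-element subsets of the 15-element ground set.
Number of bases = C(15,13).
C(15,13) = 105.

105


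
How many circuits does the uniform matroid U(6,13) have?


In U(6,13), circuits are the (7)-element subsets.
Any set of 7 elements is dependent, and removing any one element gives
an independent set of size 6, so it is a minimal dependent set.
Number of circuits = C(13,7) = 13! / (7! * 6!) = 1716.

1716


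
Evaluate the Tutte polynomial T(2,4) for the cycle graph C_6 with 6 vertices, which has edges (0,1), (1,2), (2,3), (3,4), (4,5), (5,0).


T(C_6; x,y) = x + x^2 + ... + x^(5) + y.
T(2,4) = 2^1 + 2^2 + 2^3 + 2^4 + 2^5 + 4
= 2 + 4 + 8 + 16 + 32 + 4
= 66.

66


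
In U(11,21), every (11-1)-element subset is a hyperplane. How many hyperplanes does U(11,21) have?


Hyperplanes of U(11,21) are flats of rank 10.
In a uniform matroid, these are exactly the (10)-element subsets.
Count = (21 choose 10) = 352716.

352716


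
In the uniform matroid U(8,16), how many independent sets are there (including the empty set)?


Independent sets of U(8,16) are all subsets of size <= 8.
Count = C(16,0) + C(16,1) + C(16,2) + C(16,3) + C(16,4) + C(16,5) + C(16,6) + C(16,7) + C(16,8)
     = 1 + 16 + 120 + 560 + 1820 + 4368 + 8008 + 11440 + 12870
     = 39203.

39203


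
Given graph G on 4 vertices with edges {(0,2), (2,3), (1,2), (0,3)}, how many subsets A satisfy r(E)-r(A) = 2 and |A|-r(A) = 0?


R(x,y) = sum over A in 2^E of x^(r(E)-r(A)) * y^(|A|-r(A)).
G has 4 vertices, 4 edges. r(E) = 3.
Enumerate all 2^4 = 16 subsets.
Count subsets with r(E)-r(A)=2 and |A|-r(A)=0: 4.

4


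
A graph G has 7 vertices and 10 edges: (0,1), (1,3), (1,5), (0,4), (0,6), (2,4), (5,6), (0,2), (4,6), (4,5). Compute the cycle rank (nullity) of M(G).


Cycle rank (nullity) = |E| - r(M) = |E| - (|V| - c).
|E| = 10, |V| = 7, c = 1.
Nullity = 10 - (7 - 1) = 10 - 6 = 4.

4


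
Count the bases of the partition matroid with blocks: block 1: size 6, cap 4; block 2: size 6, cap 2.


A basis picks exactly ci elements from block i.
Number of bases = product of C(|Si|, ci).
= C(6,4) * C(6,2)
= 15 * 15
= 225.

225


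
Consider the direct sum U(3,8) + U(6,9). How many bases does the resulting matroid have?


Bases of a direct sum M1 + M2: |B| = |B(M1)| * |B(M2)|.
|B(U(3,8))| = C(8,3) = 56.
|B(U(6,9))| = C(9,6) = 84.
Total bases = 56 * 84 = 4704.

4704


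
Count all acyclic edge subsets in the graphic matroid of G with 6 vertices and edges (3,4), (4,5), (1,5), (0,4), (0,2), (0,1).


An independent set in a graphic matroid is an acyclic edge subset.
G has 6 vertices and 6 edges.
Enumerate all 2^6 = 64 subsets, checking for acyclicity.
Total independent sets = 60.

60


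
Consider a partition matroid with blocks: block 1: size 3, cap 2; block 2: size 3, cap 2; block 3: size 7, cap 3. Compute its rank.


Rank of a partition matroid = sum of min(|Si|, ci) for each block.
= min(3,2) + min(3,2) + min(7,3)
= 2 + 2 + 3
= 7.

7


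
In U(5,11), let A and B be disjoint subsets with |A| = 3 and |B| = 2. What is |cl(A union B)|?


|A union B| = 3 + 2 = 5 (disjoint).
In U(5,11), cl(S) = S if |S| < 5, else cl(S) = E.
Since 5 >= 5, cl(A union B) = E.
|cl(A union B)| = 11.

11


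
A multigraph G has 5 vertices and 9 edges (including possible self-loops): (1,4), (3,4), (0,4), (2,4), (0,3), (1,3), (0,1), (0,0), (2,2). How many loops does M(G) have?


In a graphic matroid, a loop is a self-loop edge (u,u) with rank 0.
Examining all 9 edges for self-loops...
Self-loops found: (0,0), (2,2)
Number of loops = 2.

2


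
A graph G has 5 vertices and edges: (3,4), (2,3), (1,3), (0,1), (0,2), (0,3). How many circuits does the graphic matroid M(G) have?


A circuit in a graphic matroid = edge set of a simple cycle.
G has 5 vertices and 6 edges.
Enumerating all minimal edge subsets forming cycles...
Total circuits found: 3.

3


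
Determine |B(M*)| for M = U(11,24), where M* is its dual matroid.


The dual of U(r,n) is U(n-r, n) = U(13,24).
Bases of U(13,24) are all (13)-element subsets.
|B(M*)| = C(24,13) = 2496144.

2496144


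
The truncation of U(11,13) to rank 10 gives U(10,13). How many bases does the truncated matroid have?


Truncating U(11,13) to rank 10 gives U(10,13).
Bases of U(10,13) are all 10-element subsets of 13 elements.
Number of bases = (13 choose 10) = 286.

286


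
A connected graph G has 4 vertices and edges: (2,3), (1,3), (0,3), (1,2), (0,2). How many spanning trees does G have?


By Kirchhoff's matrix tree theorem, the number of spanning trees equals
the determinant of any cofactor of the Laplacian matrix L.
G has 4 vertices and 5 edges.
Computing the (3 x 3) cofactor determinant gives 8.

8


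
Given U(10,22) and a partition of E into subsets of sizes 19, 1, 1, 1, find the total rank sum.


r(Ai) = min(|Ai|, 10) for each part.
Sum = min(19,10) + min(1,10) + min(1,10) + min(1,10)
    = 10 + 1 + 1 + 1
    = 13.

13


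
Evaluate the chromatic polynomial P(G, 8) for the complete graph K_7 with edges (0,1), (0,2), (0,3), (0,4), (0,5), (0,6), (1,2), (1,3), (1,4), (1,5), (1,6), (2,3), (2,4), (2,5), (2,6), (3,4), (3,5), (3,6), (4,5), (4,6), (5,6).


P(K_7, k) = k(k-1)(k-2)...(k-6).
P(8) = (8) * (7) * (6) * (5) * (4) * (3) * (2) = 40320.

40320


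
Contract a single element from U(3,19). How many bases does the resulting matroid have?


Contracting e from U(3,19) gives U(2,18).
Bases of U(2,18) = C(18,2) = (18 * 17) / (1 * 2) = 153.

153


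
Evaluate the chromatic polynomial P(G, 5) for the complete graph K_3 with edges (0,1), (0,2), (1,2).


P(K_3, k) = k(k-1)(k-2)...(k-2).
P(5) = (5) * (4) * (3) = 60.

60


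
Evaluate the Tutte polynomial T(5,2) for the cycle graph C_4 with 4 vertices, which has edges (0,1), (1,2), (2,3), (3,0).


T(C_4; x,y) = x + x^2 + ... + x^(3) + y.
T(5,2) = 5^1 + 5^2 + 5^3 + 2
= 5 + 25 + 125 + 2
= 157.

157


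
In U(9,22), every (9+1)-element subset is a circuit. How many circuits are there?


In U(9,22), circuits are the (10)-element subsets.
Any set of 10 elements is dependent, and removing any one element gives
an independent set of size 9, so it is a minimal dependent set.
Number of circuits = C(22,10) = 22! / (10! * 12!) = 646646.

646646


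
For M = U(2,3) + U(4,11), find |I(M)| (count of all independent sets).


For a direct sum, |I(M1+M2)| = |I(M1)| * |I(M2)|.
|I(U(2,3))| = sum C(3,k) for k=0..2 = 7.
|I(U(4,11))| = sum C(11,k) for k=0..4 = 562.
Total = 7 * 562 = 3934.

3934


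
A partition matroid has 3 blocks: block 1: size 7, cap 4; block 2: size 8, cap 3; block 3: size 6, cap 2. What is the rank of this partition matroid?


Rank of a partition matroid = sum of min(|Si|, ci) for each block.
= min(7,4) + min(8,3) + min(6,2)
= 4 + 3 + 2
= 9.

9


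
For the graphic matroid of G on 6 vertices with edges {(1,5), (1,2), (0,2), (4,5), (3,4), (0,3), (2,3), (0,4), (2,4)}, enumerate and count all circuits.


A circuit in a graphic matroid = edge set of a simple cycle.
G has 6 vertices and 9 edges.
Enumerating all minimal edge subsets forming cycles...
Total circuits found: 12.

12


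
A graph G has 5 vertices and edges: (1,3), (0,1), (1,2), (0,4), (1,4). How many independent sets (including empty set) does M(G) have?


An independent set in a graphic matroid is an acyclic edge subset.
G has 5 vertices and 5 edges.
Enumerate all 2^5 = 32 subsets, checking for acyclicity.
Total independent sets = 28.

28


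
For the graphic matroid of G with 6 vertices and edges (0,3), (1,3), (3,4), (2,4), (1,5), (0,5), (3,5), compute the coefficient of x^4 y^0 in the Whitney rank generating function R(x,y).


R(x,y) = sum over A in 2^E of x^(r(E)-r(A)) * y^(|A|-r(A)).
G has 6 vertices, 7 edges. r(E) = 5.
Enumerate all 2^7 = 128 subsets.
Count subsets with r(E)-r(A)=4 and |A|-r(A)=0: 7.

7


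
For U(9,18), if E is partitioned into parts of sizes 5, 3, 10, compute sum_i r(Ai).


r(Ai) = min(|Ai|, 9) for each part.
Sum = min(5,9) + min(3,9) + min(10,9)
    = 5 + 3 + 9
    = 17.

17


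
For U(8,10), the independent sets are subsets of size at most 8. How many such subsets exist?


Independent sets of U(8,10) are all subsets of size <= 8.
Count = C(10,0) + C(10,1) + C(10,2) + C(10,3) + C(10,4) + C(10,5) + C(10,6) + C(10,7) + C(10,8)
     = 1 + 10 + 45 + 120 + 210 + 252 + 210 + 120 + 45
     = 1013.

1013


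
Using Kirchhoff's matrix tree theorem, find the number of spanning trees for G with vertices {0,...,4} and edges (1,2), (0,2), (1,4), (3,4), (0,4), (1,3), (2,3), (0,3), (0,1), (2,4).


By Kirchhoff's matrix tree theorem, the number of spanning trees equals
the determinant of any cofactor of the Laplacian matrix L.
G has 5 vertices and 10 edges.
Computing the (4 x 4) cofactor determinant gives 125.

125


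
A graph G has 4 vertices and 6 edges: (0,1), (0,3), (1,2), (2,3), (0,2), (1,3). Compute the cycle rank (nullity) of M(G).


Cycle rank (nullity) = |E| - r(M) = |E| - (|V| - c).
|E| = 6, |V| = 4, c = 1.
Nullity = 6 - (4 - 1) = 6 - 3 = 3.

3


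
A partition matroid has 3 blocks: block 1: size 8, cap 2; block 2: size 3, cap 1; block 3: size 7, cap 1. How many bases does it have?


A basis picks exactly ci elements from block i.
Number of bases = product of C(|Si|, ci).
= C(8,2) * C(3,1) * C(7,1)
= 28 * 3 * 7
= 588.

588


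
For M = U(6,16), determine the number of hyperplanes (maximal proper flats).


Hyperplanes of U(6,16) are flats of rank 5.
In a uniform matroid, these are exactly the (5)-element subsets.
Count = C(16,5) = 16! / (5! * 11!) = 4368.

4368


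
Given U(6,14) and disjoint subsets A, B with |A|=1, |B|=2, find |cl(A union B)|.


|A union B| = 1 + 2 = 3 (disjoint).
In U(6,14), cl(S) = S if |S| < 6, else cl(S) = E.
Since 3 < 6, cl(A union B) = A union B.
|cl(A union B)| = 3.

3


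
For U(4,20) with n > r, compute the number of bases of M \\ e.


Deleting e from U(4,20) gives U(4,19) since n > r.
Bases of U(4,19) = C(19,4) = (19 * 18 * 17 * 16) / (1 * 2 * 3 * 4) = 3876.

3876


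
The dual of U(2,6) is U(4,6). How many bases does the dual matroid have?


The dual of U(r,n) is U(n-r, n) = U(4,6).
Bases of U(4,6) are all (4)-element subsets.
|B(M*)| = (6 choose 4) = 15.

15


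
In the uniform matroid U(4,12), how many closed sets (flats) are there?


Flats of U(4,12): every subset of size < 4 is a flat, plus E itself.
Count = (12 choose 0) + (12 choose 1) + (12 choose 2) + (12 choose 3) + 1
     = 1 + 12 + 66 + 220 + 1
     = 300.

300


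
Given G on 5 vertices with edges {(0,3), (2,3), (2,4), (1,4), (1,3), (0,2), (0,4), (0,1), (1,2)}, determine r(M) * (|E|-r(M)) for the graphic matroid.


r(M) = |V| - c = 5 - 1 = 4.
nullity = |E| - r(M) = 9 - 4 = 5.
Product = 4 * 5 = 20.

20


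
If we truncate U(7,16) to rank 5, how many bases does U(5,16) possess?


Truncating U(7,16) to rank 5 gives U(5,16).
Bases of U(5,16) are all 5-element subsets of 16 elements.
Number of bases = C(16,5) = 4368.

4368


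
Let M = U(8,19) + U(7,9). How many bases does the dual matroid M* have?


(M1+M2)* = M1* + M2*.
M1* = U(11,19), bases: C(19,11) = 75582.
M2* = U(2,9), bases: C(9,2) = 36.
|B(M*)| = 75582 * 36 = 2720952.

2720952


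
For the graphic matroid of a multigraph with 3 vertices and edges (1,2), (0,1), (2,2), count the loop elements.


In a graphic matroid, a loop is a self-loop edge (u,u) with rank 0.
Examining all 3 edges for self-loops...
Self-loops found: (2,2)
Number of loops = 1.

1


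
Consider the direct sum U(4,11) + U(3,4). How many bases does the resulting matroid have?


Bases of a direct sum M1 + M2: |B| = |B(M1)| * |B(M2)|.
|B(U(4,11))| = C(11,4) = 330.
|B(U(3,4))| = C(4,3) = 4.
Total bases = 330 * 4 = 1320.

1320


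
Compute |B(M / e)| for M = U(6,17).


Contracting e from U(6,17) gives U(5,16).
Bases of U(5,16) = (16 choose 5) = 4368.

4368


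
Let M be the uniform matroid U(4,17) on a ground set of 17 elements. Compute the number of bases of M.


Bases of U(4,17) are all 4-element subsets of the 17-element ground set.
Number of bases = C(17,4).
(17 choose 4) = 2380.

2380


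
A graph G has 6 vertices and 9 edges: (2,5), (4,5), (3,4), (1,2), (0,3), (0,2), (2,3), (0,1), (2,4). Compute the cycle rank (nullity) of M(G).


Cycle rank (nullity) = |E| - r(M) = |E| - (|V| - c).
|E| = 9, |V| = 6, c = 1.
Nullity = 9 - (6 - 1) = 9 - 5 = 4.

4


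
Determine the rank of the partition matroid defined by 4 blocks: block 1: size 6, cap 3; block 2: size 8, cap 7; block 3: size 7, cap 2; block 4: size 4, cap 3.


Rank of a partition matroid = sum of min(|Si|, ci) for each block.
= min(6,3) + min(8,7) + min(7,2) + min(4,3)
= 3 + 7 + 2 + 3
= 15.

15


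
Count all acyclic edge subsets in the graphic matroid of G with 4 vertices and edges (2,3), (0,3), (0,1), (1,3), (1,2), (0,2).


An independent set in a graphic matroid is an acyclic edge subset.
G has 4 vertices and 6 edges.
Enumerate all 2^6 = 64 subsets, checking for acyclicity.
Total independent sets = 38.

38


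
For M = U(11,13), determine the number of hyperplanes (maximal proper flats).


Hyperplanes of U(11,13) are flats of rank 10.
In a uniform matroid, these are exactly the (10)-element subsets.
Count = C(13,10) = 13! / (10! * 3!) = 286.

286


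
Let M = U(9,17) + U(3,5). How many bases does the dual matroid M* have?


(M1+M2)* = M1* + M2*.
M1* = U(8,17), bases: C(17,8) = 24310.
M2* = U(2,5), bases: C(5,2) = 10.
|B(M*)| = 24310 * 10 = 243100.

243100


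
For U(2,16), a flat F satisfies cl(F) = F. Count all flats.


Flats of U(2,16): every subset of size < 2 is a flat, plus E itself.
Count = C(16,0) + C(16,1) + 1
     = 1 + 16 + 1
     = 18.

18


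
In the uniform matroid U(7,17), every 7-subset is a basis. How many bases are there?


Bases of U(7,17) are all 7-element subsets of the 17-element ground set.
Number of bases = C(17,7).
C(17,7) = 19448.

19448


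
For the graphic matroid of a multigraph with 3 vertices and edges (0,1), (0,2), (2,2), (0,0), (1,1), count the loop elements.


In a graphic matroid, a loop is a self-loop edge (u,u) with rank 0.
Examining all 5 edges for self-loops...
Self-loops found: (2,2), (0,0), (1,1)
Number of loops = 3.

3


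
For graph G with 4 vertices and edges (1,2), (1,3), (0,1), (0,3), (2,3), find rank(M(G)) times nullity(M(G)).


r(M) = |V| - c = 4 - 1 = 3.
nullity = |E| - r(M) = 5 - 3 = 2.
Product = 3 * 2 = 6.

6


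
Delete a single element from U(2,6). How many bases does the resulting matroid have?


Deleting e from U(2,6) gives U(2,5) since n > r.
Bases of U(2,5) = C(5,2) = (5 * 4) / (1 * 2) = 10.

10


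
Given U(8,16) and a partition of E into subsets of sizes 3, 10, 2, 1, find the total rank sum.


r(Ai) = min(|Ai|, 8) for each part.
Sum = min(3,8) + min(10,8) + min(2,8) + min(1,8)
    = 3 + 8 + 2 + 1
    = 14.

14


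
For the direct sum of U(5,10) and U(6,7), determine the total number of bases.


Bases of a direct sum M1 + M2: |B| = |B(M1)| * |B(M2)|.
|B(U(5,10))| = C(10,5) = 252.
|B(U(6,7))| = C(7,6) = 7.
Total bases = 252 * 7 = 1764.

1764


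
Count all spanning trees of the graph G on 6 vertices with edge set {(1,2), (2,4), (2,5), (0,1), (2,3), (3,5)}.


By Kirchhoff's matrix tree theorem, the number of spanning trees equals
the determinant of any cofactor of the Laplacian matrix L.
G has 6 vertices and 6 edges.
Computing the (5 x 5) cofactor determinant gives 3.

3


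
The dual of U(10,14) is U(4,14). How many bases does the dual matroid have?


The dual of U(r,n) is U(n-r, n) = U(4,14).
Bases of U(4,14) are all (4)-element subsets.
|B(M*)| = C(14,4) = (14 * 13 * 12 * 11) / (1 * 2 * 3 * 4) = 1001.

1001


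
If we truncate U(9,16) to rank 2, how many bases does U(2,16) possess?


Truncating U(9,16) to rank 2 gives U(2,16).
Bases of U(2,16) are all 2-element subsets of 16 elements.
Number of bases = C(16,2) = (16 * 15) / (1 * 2) = 120.

120


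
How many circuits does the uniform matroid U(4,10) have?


In U(4,10), circuits are the (5)-element subsets.
Any set of 5 elements is dependent, and removing any one element gives
an independent set of size 4, so it is a minimal dependent set.
Number of circuits = (10 choose 5) = 252.

252


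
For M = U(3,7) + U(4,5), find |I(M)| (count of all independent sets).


For a direct sum, |I(M1+M2)| = |I(M1)| * |I(M2)|.
|I(U(3,7))| = sum C(7,k) for k=0..3 = 64.
|I(U(4,5))| = sum C(5,k) for k=0..4 = 31.
Total = 64 * 31 = 1984.

1984


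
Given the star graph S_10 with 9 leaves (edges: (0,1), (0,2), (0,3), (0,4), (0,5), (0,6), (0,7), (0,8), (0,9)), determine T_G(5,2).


A star on 10 vertices is a tree with 9 edges.
T(x,y) = x^(9) for any tree.
T(5,2) = 5^9 = 1953125.

1953125
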